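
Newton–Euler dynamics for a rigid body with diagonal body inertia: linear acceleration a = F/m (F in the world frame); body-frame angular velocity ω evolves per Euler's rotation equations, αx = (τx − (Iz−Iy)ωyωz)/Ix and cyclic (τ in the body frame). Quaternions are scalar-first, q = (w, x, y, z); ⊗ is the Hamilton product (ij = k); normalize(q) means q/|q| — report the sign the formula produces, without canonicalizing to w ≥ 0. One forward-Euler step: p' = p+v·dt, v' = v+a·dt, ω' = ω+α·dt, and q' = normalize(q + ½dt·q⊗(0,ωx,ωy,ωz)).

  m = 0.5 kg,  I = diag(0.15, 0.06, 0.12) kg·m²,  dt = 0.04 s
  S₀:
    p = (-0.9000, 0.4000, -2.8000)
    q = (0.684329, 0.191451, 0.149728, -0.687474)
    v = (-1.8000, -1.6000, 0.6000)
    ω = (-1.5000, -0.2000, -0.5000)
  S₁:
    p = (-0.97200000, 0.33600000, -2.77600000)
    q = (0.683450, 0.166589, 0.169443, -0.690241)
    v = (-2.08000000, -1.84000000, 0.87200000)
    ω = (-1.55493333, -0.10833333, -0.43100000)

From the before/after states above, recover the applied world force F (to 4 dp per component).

velocity change Δv = (-0.28000000, -0.24000000, 0.27200000)
m·(v₁−v₀)/dt = (-3.5000, -3.0000, 3.4000)

F = (-3.5000, -3.0000, 3.4000)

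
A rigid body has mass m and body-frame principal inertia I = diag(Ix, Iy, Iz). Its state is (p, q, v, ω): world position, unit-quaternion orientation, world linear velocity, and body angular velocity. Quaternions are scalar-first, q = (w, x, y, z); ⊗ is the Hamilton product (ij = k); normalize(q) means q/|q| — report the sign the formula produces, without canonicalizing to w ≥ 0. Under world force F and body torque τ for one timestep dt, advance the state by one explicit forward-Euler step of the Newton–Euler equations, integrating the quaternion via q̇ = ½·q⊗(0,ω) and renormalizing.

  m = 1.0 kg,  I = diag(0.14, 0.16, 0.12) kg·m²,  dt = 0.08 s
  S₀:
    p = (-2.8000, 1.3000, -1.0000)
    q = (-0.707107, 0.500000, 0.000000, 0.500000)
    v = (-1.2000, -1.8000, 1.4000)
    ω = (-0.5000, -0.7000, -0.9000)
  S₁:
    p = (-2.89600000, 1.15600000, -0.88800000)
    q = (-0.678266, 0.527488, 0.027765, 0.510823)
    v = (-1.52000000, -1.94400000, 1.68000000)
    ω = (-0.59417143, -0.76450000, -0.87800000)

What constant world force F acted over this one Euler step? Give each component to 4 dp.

F = (-4.0000, -1.8000, 3.5000)

Δv = v₁−v₀ = (-0.32000000, -0.14400000, 0.28000000)
applied force F = (-4.0000, -1.8000, 3.5000)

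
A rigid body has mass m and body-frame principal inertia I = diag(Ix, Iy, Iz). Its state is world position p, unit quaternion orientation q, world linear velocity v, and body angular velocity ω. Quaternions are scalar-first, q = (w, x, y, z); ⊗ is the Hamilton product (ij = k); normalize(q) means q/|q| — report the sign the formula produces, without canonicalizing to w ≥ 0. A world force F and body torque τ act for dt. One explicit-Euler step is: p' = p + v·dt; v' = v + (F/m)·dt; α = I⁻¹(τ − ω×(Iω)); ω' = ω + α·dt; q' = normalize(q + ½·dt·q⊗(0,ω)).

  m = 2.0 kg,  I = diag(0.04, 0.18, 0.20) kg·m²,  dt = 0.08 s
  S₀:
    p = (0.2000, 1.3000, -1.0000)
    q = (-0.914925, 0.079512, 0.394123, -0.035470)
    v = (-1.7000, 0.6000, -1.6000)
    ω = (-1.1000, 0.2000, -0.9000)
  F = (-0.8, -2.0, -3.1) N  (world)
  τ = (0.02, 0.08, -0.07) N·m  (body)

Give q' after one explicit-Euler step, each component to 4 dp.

q' = (-0.9144, 0.1057, 0.3906, 0.0154)

Hamilton product q⊗(0,ω) = (-0.0232844, 0.6588008, -0.0724072, 1.2728702)
q' = normalize(q + ½dt·q⊗(0,ω)) = (-0.9144, 0.1057, 0.3906, 0.0154)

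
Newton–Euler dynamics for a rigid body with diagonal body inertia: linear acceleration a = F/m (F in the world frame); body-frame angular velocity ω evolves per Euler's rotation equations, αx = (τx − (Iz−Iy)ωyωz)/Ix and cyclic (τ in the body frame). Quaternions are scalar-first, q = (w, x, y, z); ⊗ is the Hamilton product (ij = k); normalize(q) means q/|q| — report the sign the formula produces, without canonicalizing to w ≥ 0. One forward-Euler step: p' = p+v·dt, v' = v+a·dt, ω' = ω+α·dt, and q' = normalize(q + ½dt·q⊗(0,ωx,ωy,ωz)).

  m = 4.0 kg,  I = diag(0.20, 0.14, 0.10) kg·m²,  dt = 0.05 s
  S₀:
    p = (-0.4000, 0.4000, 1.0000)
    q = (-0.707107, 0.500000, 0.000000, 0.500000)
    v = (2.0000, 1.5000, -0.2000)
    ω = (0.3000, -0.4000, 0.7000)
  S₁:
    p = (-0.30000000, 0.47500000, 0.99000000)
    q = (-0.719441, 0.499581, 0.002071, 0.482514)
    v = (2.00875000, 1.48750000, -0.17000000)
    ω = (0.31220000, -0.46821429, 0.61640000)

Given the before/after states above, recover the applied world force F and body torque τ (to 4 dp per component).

rate change Δω = (0.01220000, -0.06821429, -0.08360000)
I·α + gyro = (0.0600, -0.1700, -0.1600)
Δv = v₁−v₀ = (0.00875000, -0.01250000, 0.03000000)
applied force F = (0.7000, -1.0000, 2.4000)

F = (0.7000, -1.0000, 2.4000)
τ = (0.0600, -0.1700, -0.1600)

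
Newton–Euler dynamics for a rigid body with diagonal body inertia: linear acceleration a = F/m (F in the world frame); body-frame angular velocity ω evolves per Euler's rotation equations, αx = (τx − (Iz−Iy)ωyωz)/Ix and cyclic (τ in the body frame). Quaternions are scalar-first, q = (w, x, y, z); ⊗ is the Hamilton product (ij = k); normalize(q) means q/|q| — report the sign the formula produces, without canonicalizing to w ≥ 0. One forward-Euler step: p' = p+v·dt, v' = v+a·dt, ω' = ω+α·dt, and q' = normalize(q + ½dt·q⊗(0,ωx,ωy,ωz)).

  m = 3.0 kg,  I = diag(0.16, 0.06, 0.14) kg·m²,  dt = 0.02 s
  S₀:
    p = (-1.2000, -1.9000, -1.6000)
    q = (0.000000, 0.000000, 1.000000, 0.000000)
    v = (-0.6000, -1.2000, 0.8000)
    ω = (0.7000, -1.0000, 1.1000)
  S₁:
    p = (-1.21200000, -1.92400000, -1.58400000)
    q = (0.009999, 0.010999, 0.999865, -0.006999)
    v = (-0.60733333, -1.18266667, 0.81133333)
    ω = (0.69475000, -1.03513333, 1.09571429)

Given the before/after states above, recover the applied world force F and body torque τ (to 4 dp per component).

velocity change Δv = (-0.00733333, 0.01733333, 0.01133333)
applied force F = (-1.1000, 2.6000, 1.7000)
ω₁ − ω₀ = (-0.00525000, -0.03513333, -0.00428571)
precession coupling = (-0.0880, 0.0154, 0.0700)
applied torque τ = (-0.1300, -0.0900, 0.0400)

F = (-1.1000, 2.6000, 1.7000)
τ = (-0.1300, -0.0900, 0.0400)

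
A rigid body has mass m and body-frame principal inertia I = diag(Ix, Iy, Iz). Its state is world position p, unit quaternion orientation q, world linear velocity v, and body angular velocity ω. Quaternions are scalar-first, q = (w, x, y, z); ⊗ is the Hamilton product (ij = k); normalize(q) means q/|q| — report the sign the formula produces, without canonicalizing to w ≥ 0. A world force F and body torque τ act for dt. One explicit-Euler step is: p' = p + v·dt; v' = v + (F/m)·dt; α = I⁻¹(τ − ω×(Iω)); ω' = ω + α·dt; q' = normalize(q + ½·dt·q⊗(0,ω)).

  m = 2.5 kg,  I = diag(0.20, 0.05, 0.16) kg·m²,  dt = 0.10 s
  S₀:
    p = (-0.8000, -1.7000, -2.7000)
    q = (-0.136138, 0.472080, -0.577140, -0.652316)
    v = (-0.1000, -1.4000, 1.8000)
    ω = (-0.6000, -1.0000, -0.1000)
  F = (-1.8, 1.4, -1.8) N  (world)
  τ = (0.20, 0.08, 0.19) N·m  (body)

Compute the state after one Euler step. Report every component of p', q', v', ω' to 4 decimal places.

α = I⁻¹(τ − ω×Iω) = (0.9450, 1.5520, 1.7500)
new body rate ω' = (-0.5055, -0.8448, 0.0750)
Hamilton product q⊗(0,ω) = (-0.3591236, -0.5129192, 0.5747356, -0.8047502)
q + ½dt·q⊗(0,ω), renormalized = (-0.1538, 0.4457, -0.5475, -0.6914)
a = (-0.7200, 0.5600, -0.7200)
new position p' = (-0.8100, -1.8400, -2.5200)
v' = v + a·dt = (-0.1720, -1.3440, 1.7280)

p' = (-0.8100, -1.8400, -2.5200)
q' = (-0.1538, 0.4457, -0.5475, -0.6914)
v' = (-0.1720, -1.3440, 1.7280)
ω' = (-0.5055, -0.8448, 0.0750)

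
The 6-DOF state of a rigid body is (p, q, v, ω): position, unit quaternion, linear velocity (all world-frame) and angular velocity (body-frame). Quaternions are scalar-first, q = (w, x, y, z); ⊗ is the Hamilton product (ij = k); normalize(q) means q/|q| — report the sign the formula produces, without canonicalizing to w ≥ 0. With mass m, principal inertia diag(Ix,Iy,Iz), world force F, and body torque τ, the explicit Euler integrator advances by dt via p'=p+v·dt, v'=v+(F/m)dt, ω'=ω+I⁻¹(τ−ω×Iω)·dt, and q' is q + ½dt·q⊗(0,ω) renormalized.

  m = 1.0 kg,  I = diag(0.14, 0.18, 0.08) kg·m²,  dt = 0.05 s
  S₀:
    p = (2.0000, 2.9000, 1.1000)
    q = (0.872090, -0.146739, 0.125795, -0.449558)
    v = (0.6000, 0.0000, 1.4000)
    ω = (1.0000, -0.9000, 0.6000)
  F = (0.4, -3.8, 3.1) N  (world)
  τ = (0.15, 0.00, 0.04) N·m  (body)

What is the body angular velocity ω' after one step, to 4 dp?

gyro term ω×Iω = (0.0540, 0.0360, -0.0360)
(τ − ω×Iω)/I = (0.6857, -0.2000, 0.9500)
ω + α·dt = (1.0343, -0.9100, 0.6475)

ω' = (1.0343, -0.9100, 0.6475)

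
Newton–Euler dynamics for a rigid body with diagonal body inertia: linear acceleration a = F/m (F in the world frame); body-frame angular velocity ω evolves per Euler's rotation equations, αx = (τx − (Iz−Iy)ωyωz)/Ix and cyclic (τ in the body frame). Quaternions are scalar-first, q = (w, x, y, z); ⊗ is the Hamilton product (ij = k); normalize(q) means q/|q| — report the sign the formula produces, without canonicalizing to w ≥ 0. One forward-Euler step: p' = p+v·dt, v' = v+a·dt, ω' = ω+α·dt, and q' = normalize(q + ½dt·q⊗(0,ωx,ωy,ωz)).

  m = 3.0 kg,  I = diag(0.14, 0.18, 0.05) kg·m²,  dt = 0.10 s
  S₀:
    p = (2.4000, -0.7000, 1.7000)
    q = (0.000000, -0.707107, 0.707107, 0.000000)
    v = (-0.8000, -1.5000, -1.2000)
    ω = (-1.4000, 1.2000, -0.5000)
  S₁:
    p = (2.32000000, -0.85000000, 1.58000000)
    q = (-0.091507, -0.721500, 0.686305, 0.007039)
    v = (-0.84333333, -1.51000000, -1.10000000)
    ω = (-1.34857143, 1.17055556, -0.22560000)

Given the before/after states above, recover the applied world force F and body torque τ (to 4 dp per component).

F = (-1.3000, -0.3000, 3.0000)
τ = (0.1500, 0.0100, 0.0700)

v₁ − v₀ = (-0.04333333, -0.01000000, 0.10000000)
m·(v₁−v₀)/dt = (-1.3000, -0.3000, 3.0000)
Δω = ω₁−ω₀ = (0.05142857, -0.02944444, 0.27440000)
gyro term ω₀×Iω₀ = (0.0780, 0.0630, -0.0672)
applied torque τ = (0.1500, 0.0100, 0.0700)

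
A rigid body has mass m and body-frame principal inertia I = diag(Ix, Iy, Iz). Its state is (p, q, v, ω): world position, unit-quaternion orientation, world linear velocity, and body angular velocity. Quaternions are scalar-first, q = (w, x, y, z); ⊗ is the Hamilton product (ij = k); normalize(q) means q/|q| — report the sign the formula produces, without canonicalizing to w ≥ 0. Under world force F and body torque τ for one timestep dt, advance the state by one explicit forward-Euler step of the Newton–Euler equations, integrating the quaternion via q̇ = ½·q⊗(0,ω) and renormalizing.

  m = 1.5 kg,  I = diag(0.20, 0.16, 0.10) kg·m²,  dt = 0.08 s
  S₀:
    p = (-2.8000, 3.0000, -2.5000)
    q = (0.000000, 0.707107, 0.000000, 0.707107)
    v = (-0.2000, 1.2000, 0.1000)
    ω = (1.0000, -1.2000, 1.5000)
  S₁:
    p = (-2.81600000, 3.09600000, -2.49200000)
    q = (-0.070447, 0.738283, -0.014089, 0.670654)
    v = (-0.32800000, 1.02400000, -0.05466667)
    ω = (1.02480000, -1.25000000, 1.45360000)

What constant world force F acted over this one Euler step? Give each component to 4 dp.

F = (-2.4000, -3.3000, -2.9000)

Δv = v₁−v₀ = (-0.12800000, -0.17600000, -0.15466667)
m·(v₁−v₀)/dt = (-2.4000, -3.3000, -2.9000)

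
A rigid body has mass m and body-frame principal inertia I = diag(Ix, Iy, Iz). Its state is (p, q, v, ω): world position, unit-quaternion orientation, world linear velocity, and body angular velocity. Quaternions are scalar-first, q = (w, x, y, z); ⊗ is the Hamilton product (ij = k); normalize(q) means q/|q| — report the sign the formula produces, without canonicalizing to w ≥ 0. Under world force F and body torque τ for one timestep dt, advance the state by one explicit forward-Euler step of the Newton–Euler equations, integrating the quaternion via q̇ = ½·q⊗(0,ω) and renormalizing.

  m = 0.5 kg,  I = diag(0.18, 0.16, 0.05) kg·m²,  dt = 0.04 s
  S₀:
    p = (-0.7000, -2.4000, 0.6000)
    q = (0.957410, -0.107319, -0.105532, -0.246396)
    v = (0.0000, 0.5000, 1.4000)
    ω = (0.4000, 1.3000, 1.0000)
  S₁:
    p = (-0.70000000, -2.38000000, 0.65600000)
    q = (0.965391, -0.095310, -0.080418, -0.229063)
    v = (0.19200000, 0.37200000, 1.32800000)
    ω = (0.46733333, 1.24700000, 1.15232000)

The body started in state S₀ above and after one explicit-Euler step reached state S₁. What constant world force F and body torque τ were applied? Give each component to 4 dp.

rate change Δω = (0.06733333, -0.05300000, 0.15232000)
precession coupling = (-0.1430, 0.0520, -0.0104)
applied torque τ = (0.1600, -0.1600, 0.1800)
Δv = v₁−v₀ = (0.19200000, -0.12800000, -0.07200000)
F = m·Δv/dt = (2.4000, -1.6000, -0.9000)

F = (2.4000, -1.6000, -0.9000)
τ = (0.1600, -0.1600, 0.1800)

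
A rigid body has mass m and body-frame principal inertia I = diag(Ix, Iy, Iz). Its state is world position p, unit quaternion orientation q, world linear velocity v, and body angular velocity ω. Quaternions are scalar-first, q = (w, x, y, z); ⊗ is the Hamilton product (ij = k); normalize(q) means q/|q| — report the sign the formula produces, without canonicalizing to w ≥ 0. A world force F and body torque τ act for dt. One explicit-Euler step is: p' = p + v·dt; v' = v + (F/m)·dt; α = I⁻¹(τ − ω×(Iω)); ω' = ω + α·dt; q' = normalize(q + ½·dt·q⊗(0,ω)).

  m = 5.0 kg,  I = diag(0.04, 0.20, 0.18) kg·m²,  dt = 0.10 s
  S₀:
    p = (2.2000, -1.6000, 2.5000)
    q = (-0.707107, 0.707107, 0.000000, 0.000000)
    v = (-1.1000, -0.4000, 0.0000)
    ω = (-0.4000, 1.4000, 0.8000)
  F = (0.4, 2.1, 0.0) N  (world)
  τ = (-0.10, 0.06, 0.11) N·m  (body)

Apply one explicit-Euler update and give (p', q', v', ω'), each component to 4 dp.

a = F/m = (0.0800, 0.4200, 0.0000)
p + v·dt = (2.0900, -1.6400, 2.5000)
new velocity v' = (-1.0920, -0.3580, 0.0000)
angular accel α = (-1.9400, 0.0760, 1.1089)
ω' = ω + α·dt = (-0.5940, 1.4076, 0.9109)
2q̇ = q⊗(0,ω) = (0.2828428, 0.2828428, -1.5556354, 0.4242642)
updated quaternion q' = (-0.6906, 0.7188, -0.0775, 0.0211)

p' = (2.0900, -1.6400, 2.5000)
q' = (-0.6906, 0.7188, -0.0775, 0.0211)
v' = (-1.0920, -0.3580, 0.0000)
ω' = (-0.5940, 1.4076, 0.9109)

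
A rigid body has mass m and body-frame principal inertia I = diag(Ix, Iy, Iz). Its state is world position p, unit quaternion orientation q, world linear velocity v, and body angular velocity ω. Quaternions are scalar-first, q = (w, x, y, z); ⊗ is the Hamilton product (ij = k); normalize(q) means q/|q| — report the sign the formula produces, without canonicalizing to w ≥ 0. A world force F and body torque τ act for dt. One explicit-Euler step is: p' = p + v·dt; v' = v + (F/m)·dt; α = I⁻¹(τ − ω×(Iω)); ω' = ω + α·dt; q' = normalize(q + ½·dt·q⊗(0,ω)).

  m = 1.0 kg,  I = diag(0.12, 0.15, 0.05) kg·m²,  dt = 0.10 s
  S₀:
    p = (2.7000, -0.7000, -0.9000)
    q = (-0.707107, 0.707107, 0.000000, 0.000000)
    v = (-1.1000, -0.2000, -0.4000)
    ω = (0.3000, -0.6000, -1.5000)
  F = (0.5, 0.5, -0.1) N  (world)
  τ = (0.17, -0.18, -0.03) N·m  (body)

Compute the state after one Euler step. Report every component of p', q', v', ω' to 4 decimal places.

p' = (2.5900, -0.7200, -0.9400)
q' = (-0.7153, 0.6942, 0.0740, 0.0317)
v' = (-1.0500, -0.1500, -0.4100)
ω' = (0.5167, -0.6990, -1.5492)

ω×(Iω) gyroscopic = (-0.0900, -0.0315, -0.0054)
angular accel α = (2.1667, -0.9900, -0.4920)
ω' = ω + α·dt = (0.5167, -0.6990, -1.5492)
q⊗(0,ω) = (-0.2121321, -0.2121321, 1.4849247, 0.6363963)
updated quaternion q' = (-0.7153, 0.6942, 0.0740, 0.0317)
a = (0.5000, 0.5000, -0.1000)
p + v·dt = (2.5900, -0.7200, -0.9400)
v' = v + a·dt = (-1.0500, -0.1500, -0.4100)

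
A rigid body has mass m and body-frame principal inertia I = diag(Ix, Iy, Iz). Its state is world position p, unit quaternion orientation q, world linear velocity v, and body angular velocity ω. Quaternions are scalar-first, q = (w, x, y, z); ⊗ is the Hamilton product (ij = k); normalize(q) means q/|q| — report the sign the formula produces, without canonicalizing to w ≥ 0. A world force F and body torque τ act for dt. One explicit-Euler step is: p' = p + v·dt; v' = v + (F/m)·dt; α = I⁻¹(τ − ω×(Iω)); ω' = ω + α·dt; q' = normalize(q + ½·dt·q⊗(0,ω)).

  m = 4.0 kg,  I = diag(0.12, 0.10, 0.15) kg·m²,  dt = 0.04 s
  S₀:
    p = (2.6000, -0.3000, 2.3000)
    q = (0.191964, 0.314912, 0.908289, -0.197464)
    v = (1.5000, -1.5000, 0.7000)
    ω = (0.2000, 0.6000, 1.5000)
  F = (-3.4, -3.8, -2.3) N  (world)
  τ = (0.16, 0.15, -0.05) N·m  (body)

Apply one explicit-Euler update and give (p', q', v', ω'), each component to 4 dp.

p' = (2.6600, -0.3600, 2.3280)
q' = (0.1856, 0.3451, 0.8999, -0.1915)
v' = (1.4660, -1.5380, 0.6770)
ω' = (0.2383, 0.6636, 1.4873)

new position p' = (2.6600, -0.3600, 2.3280)
v + (F/m)dt = (1.4660, -1.5380, 0.6770)
precession coupling ω×(Iω) = (0.0450, -0.0090, -0.0024)
(τ − ω×Iω)/I = (0.9583, 1.5900, -0.3173)
new body rate ω' = (0.2383, 0.6636, 1.4873)
q⊗(0,ω) = (-0.3117598, 1.5193047, -0.3966824, 0.2952354)
q + ½dt·q⊗(0,ω), renormalized = (0.1856, 0.3451, 0.8999, -0.1915)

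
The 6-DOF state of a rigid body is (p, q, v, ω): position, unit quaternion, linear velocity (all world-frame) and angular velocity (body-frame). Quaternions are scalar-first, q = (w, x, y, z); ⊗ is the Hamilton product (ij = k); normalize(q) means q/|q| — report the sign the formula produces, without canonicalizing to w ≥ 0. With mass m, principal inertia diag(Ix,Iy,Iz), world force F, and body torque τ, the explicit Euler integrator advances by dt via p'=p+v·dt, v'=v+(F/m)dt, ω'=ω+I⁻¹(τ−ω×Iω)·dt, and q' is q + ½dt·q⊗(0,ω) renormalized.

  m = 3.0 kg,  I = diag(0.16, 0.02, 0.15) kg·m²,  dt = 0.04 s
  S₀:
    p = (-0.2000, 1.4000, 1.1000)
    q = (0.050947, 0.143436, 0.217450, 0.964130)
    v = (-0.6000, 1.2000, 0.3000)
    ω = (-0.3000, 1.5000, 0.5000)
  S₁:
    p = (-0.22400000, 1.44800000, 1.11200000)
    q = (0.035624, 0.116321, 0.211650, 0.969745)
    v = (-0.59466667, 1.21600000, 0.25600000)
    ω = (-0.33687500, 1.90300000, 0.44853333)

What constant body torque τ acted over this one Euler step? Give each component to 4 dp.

τ = (-0.0500, 0.2000, -0.1300)

rate change Δω = (-0.03687500, 0.40300000, -0.05146667)
I·α + gyro = (-0.0500, 0.2000, -0.1300)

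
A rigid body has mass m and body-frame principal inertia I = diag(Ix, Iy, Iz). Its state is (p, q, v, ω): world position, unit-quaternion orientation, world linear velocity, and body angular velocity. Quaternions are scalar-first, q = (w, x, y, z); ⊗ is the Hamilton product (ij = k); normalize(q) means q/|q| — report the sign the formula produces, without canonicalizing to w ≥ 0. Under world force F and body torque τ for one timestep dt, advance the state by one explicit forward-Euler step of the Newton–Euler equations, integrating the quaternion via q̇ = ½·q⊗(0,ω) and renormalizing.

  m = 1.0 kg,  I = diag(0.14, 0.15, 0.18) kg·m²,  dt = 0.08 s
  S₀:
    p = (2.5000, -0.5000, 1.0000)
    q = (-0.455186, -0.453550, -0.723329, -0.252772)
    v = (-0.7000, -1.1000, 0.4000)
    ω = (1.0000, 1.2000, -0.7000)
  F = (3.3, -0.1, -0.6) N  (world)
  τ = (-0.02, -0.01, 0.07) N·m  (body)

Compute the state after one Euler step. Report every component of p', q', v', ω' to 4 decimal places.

p' = (2.4440, -0.5880, 1.0320)
q' = (-0.4084, -0.4383, -0.7662, -0.2323)
v' = (-0.4360, -1.1080, 0.3520)
ω' = (1.0030, 1.1797, -0.6742)

linear accel F/m = (3.3000, -0.1000, -0.6000)
p + v·dt = (2.4440, -0.5880, 1.0320)
new velocity v' = (-0.4360, -1.1080, 0.3520)
ω×(Iω) gyroscopic = (-0.0252, 0.0280, 0.0120)
angular accel α = (0.0371, -0.2533, 0.3222)
new body rate ω' = (1.0030, 1.1797, -0.6742)
2q̇ = q⊗(0,ω) = (1.1446044, 0.3544707, -1.1164802, 0.4976992)
q' = normalize(q + ½dt·q⊗(0,ω)) = (-0.4084, -0.4383, -0.7662, -0.2323)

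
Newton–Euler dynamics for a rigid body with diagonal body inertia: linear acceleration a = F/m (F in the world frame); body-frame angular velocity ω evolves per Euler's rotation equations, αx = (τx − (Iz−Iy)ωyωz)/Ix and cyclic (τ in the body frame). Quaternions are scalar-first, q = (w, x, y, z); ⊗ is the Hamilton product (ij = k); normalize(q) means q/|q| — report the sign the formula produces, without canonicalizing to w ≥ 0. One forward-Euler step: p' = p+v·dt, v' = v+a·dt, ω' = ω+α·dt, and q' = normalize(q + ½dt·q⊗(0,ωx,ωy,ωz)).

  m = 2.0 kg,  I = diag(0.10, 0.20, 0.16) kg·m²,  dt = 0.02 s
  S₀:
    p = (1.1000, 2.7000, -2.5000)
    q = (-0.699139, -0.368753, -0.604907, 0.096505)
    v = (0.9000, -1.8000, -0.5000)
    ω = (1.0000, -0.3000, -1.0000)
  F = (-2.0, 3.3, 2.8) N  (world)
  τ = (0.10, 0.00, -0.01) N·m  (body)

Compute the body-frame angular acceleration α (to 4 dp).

α = (1.1200, -0.3000, 0.1250)

gyro term ω×Iω = (-0.0120, 0.0600, -0.0300)
(τ − ω×Iω)/I = (1.1200, -0.3000, 0.1250)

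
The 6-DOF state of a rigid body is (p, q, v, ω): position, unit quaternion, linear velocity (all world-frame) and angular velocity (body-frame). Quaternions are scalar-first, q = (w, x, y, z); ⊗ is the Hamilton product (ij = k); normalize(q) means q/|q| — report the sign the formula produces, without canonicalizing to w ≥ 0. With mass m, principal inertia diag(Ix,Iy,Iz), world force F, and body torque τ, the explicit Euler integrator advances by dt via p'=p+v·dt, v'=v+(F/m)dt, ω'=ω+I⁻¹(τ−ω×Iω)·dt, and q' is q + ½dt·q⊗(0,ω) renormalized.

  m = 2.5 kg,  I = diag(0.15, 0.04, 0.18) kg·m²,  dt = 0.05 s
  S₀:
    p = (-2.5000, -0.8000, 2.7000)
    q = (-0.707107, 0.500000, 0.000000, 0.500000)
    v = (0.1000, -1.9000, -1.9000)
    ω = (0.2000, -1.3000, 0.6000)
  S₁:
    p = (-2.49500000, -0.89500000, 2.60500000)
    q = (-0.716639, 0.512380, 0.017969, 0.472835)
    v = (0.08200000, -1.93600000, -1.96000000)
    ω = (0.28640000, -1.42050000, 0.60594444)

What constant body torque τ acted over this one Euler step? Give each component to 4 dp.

τ = (0.1500, -0.1000, 0.0500)

rate change Δω = (0.08640000, -0.12050000, 0.00594444)
precession coupling = (-0.1092, -0.0036, 0.0286)
applied torque τ = (0.1500, -0.1000, 0.0500)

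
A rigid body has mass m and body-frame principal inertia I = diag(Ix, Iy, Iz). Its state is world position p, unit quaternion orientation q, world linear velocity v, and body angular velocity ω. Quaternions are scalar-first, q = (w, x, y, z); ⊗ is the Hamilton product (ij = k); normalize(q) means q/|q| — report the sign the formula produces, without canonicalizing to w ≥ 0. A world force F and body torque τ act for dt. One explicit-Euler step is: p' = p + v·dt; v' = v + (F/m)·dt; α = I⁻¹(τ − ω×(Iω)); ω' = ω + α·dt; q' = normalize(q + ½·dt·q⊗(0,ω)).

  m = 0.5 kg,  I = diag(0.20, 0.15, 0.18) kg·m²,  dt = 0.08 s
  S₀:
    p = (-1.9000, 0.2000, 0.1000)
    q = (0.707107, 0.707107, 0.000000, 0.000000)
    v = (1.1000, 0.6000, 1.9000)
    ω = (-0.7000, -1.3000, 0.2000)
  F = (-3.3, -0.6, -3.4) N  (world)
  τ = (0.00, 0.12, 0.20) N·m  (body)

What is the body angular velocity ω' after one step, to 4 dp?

ω' = (-0.6969, -1.2345, 0.3091)

ω×(Iω) gyroscopic = (-0.0078, -0.0028, -0.0455)
α = I⁻¹(τ − ω×Iω) = (0.0390, 0.8187, 1.3639)
ω + α·dt = (-0.6969, -1.2345, 0.3091)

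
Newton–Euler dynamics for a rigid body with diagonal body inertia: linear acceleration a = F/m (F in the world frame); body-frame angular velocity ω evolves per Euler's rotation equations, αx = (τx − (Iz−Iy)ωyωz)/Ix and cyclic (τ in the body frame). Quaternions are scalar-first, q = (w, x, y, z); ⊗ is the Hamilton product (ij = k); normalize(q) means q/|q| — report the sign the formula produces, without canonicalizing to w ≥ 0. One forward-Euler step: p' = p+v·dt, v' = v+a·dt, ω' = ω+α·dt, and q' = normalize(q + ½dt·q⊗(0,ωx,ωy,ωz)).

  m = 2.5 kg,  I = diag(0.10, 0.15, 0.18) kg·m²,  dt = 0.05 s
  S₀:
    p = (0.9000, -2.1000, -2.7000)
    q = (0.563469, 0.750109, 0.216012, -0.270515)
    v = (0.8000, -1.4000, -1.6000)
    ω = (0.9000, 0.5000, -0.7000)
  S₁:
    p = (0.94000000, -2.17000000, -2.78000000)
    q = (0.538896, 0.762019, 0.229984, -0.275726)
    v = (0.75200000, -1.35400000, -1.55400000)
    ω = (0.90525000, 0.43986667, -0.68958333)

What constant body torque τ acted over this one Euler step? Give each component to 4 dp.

Δω = ω₁−ω₀ = (0.00525000, -0.06013333, 0.01041667)
ω₀×(Iω₀) = (-0.0105, 0.0504, 0.0225)
I·α + gyro = (0.0000, -0.1300, 0.0600)

τ = (0.0000, -0.1300, 0.0600)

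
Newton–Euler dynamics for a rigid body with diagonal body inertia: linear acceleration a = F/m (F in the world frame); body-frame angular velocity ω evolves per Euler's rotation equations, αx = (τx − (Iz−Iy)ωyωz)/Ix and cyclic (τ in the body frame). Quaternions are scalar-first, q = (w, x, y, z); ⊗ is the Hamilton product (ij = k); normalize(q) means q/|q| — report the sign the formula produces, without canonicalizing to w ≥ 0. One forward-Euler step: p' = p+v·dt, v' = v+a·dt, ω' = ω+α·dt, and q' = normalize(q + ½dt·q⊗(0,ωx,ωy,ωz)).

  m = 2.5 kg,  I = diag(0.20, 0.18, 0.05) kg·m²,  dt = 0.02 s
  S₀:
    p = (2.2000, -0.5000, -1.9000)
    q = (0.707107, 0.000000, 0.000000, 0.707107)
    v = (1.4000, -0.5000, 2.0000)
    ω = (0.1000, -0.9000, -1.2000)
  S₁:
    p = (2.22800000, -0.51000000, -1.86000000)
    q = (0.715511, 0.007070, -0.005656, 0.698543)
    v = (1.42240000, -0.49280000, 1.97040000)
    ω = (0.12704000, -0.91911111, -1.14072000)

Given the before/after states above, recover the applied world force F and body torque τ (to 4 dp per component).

F = (2.8000, 0.9000, -3.7000)
τ = (0.1300, -0.1900, 0.1500)

rate change Δω = (0.02704000, -0.01911111, 0.05928000)
gyro term ω₀×Iω₀ = (-0.1404, -0.0180, 0.0018)
I·α + gyro = (0.1300, -0.1900, 0.1500)
velocity change Δv = (0.02240000, 0.00720000, -0.02960000)
F = m·Δv/dt = (2.8000, 0.9000, -3.7000)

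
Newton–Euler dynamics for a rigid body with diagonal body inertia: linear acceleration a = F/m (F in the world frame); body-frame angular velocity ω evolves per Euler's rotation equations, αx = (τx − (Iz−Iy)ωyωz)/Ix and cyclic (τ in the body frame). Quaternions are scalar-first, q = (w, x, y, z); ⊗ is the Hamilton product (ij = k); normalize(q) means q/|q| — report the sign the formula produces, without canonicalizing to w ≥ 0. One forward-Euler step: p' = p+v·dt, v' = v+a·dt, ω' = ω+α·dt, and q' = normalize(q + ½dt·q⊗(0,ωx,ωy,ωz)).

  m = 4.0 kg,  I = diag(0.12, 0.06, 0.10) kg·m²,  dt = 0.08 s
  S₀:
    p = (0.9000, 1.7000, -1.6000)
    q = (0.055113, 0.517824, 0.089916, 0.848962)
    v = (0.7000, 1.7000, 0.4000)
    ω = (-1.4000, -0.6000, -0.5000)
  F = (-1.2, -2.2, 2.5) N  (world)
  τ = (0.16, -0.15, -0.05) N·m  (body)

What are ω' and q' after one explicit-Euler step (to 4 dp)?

ω' = (-1.3013, -0.8187, -0.4997)
q' = (0.1030, 0.5322, 0.0513, 0.8387)

angular accel α = (1.2333, -2.7333, 0.0040)
ω' = ω + α·dt = (-1.3013, -0.8187, -0.4997)
Hamilton product q⊗(0,ω) = (1.2033842, 0.3872610, -0.9627026, -0.2123685)
q + ½dt·q⊗(0,ω), renormalized = (0.1030, 0.5322, 0.0513, 0.8387)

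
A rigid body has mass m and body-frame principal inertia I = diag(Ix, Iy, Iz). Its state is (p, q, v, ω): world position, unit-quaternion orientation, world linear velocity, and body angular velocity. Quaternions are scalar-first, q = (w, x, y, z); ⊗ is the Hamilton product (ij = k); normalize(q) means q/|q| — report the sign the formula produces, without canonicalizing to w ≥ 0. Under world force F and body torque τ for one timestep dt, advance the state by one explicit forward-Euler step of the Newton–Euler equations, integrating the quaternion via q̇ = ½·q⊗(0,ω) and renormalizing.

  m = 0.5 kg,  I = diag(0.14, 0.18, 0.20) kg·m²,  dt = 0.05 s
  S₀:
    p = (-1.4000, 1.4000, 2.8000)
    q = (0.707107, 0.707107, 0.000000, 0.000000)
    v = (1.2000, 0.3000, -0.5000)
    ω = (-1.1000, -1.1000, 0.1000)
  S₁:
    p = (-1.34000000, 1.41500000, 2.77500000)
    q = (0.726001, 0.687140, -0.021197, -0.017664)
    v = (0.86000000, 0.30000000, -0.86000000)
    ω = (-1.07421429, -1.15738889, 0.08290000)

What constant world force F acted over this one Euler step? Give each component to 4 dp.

F = (-3.4000, 0.0000, -3.6000)

v₁ − v₀ = (-0.34000000, 0.00000000, -0.36000000)
m·(v₁−v₀)/dt = (-3.4000, 0.0000, -3.6000)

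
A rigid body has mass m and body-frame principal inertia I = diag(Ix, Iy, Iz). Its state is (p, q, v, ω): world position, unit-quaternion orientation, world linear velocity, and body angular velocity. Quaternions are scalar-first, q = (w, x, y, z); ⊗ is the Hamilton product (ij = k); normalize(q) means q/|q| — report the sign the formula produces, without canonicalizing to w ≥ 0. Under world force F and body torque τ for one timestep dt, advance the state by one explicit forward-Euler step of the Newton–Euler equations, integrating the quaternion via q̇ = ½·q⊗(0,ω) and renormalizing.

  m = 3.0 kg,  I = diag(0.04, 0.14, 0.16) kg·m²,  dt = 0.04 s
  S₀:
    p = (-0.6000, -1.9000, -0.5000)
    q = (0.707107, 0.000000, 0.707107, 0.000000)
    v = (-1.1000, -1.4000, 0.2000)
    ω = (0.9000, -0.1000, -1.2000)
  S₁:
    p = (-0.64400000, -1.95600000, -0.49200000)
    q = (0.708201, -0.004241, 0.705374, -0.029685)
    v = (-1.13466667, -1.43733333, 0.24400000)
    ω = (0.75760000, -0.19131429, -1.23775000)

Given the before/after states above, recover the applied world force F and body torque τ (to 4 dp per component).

F = (-2.6000, -2.8000, 3.3000)
τ = (-0.1400, -0.1900, -0.1600)

Δω = ω₁−ω₀ = (-0.14240000, -0.09131429, -0.03775000)
precession coupling = (0.0024, 0.1296, -0.0090)
I·α + gyro = (-0.1400, -0.1900, -0.1600)
Δv = v₁−v₀ = (-0.03466667, -0.03733333, 0.04400000)
F = m·Δv/dt = (-2.6000, -2.8000, 3.3000)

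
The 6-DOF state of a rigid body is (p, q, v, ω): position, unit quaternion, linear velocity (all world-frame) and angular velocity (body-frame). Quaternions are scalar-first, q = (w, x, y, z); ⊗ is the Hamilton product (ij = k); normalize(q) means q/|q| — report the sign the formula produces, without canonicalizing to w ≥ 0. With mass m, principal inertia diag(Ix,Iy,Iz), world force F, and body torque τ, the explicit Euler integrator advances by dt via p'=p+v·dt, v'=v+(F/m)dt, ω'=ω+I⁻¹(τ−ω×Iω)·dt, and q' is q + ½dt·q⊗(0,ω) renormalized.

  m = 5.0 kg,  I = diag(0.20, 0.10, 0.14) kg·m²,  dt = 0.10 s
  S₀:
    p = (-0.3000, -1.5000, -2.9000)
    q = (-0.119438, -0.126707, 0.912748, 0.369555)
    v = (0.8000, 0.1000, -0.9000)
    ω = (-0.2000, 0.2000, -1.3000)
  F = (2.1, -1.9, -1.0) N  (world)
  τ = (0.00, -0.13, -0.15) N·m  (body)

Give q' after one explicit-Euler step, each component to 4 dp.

q' = (-0.1056, -0.1881, 0.8976, 0.3843)

2q̇ = q⊗(0,ω) = (0.2725305, -1.2365958, -0.2625177, 0.3124776)
updated quaternion q' = (-0.1056, -0.1881, 0.8976, 0.3843)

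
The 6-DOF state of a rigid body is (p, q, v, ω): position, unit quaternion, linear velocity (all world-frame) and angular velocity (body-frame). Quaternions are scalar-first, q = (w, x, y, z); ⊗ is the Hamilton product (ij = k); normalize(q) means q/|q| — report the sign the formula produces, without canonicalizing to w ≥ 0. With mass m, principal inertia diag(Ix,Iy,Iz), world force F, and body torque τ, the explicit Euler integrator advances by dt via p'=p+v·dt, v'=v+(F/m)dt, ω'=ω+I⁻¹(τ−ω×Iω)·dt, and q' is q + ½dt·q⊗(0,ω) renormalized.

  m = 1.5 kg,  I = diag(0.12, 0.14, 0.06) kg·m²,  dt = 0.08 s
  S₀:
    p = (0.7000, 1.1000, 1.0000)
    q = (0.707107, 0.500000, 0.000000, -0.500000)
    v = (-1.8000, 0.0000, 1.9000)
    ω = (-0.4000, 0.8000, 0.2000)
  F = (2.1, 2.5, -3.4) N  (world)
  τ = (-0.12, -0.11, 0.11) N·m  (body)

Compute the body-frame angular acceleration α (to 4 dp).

precession coupling ω×(Iω) = (-0.0128, -0.0048, -0.0064)
angular accel α = (-0.8933, -0.7514, 1.9400)

α = (-0.8933, -0.7514, 1.9400)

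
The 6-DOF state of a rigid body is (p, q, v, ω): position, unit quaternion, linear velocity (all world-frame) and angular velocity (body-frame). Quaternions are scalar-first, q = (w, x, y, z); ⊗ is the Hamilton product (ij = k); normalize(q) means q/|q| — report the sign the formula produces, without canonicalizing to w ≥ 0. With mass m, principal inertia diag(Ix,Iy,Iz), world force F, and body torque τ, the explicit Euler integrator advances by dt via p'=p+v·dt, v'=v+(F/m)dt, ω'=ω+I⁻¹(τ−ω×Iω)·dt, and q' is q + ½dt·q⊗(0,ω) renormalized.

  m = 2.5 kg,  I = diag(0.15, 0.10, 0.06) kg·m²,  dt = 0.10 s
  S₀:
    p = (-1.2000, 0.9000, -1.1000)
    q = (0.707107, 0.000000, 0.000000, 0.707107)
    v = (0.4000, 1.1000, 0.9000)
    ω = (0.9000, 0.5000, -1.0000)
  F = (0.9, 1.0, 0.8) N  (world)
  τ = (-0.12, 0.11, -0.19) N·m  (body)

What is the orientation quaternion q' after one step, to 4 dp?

q' = (0.7406, 0.0141, 0.0494, 0.6700)

2q̇ = q⊗(0,ω) = (0.7071070, 0.2828428, 0.9899498, -0.7071070)
q + ½dt·q⊗(0,ω), renormalized = (0.7406, 0.0141, 0.0494, 0.6700)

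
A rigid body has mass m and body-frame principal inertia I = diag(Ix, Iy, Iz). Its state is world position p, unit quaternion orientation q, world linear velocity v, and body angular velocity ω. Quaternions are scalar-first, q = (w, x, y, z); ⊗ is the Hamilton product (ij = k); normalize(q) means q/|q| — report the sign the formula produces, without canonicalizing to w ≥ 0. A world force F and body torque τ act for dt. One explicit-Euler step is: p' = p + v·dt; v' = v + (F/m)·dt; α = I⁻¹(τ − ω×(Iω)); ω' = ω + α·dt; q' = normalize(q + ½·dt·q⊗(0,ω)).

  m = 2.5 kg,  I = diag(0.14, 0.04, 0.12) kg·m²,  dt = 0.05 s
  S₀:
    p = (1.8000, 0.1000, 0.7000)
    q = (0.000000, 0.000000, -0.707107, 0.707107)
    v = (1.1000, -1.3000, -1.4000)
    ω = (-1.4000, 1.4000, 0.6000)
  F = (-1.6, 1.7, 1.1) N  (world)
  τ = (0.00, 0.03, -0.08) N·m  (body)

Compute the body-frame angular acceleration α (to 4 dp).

α = (-0.4800, 1.1700, -2.3000)

ω×(Iω) gyroscopic = (0.0672, -0.0168, 0.1960)
angular accel α = (-0.4800, 1.1700, -2.3000)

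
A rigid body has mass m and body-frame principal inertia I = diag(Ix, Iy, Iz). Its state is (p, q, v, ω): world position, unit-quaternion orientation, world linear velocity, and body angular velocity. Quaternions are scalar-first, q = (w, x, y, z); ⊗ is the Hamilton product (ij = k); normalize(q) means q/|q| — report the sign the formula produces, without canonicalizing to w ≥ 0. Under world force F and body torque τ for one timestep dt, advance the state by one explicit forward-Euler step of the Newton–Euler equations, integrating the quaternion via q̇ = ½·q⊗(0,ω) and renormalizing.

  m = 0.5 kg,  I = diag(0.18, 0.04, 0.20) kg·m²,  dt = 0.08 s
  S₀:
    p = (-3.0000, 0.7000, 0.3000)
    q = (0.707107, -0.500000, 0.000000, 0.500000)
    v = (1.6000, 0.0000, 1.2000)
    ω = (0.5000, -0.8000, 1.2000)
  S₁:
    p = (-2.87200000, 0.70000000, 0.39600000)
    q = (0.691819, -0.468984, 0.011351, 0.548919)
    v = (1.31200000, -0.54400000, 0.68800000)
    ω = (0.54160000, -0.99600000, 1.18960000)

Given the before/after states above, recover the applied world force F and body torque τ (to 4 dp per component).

F = (-1.8000, -3.4000, -3.2000)
τ = (-0.0600, -0.1100, 0.0300)

rate change Δω = (0.04160000, -0.19600000, -0.01040000)
ω₀×(Iω₀) = (-0.1536, -0.0120, 0.0560)
τ = I·(Δω/dt) + ω₀×(Iω₀) = (-0.0600, -0.1100, 0.0300)
v₁ − v₀ = (-0.28800000, -0.54400000, -0.51200000)
m·(v₁−v₀)/dt = (-1.8000, -3.4000, -3.2000)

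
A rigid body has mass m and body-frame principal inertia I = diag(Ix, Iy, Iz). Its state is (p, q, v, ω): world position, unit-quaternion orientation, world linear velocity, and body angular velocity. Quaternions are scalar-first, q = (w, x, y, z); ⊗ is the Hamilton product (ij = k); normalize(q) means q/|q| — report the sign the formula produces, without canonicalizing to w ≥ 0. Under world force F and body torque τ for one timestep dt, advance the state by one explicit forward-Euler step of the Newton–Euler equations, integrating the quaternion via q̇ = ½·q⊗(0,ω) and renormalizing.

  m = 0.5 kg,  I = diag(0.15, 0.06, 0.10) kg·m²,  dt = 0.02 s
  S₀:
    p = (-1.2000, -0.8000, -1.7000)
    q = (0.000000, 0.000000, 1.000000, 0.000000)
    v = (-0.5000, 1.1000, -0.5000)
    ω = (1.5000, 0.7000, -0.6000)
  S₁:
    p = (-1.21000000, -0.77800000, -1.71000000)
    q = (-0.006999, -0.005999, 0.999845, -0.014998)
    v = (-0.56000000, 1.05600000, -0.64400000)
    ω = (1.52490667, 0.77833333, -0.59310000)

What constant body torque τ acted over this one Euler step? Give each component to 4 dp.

τ = (0.1700, 0.1900, -0.0600)

Δω = ω₁−ω₀ = (0.02490667, 0.07833333, 0.00690000)
gyro term ω₀×Iω₀ = (-0.0168, -0.0450, -0.0945)
τ = I·(Δω/dt) + ω₀×(Iω₀) = (0.1700, 0.1900, -0.0600)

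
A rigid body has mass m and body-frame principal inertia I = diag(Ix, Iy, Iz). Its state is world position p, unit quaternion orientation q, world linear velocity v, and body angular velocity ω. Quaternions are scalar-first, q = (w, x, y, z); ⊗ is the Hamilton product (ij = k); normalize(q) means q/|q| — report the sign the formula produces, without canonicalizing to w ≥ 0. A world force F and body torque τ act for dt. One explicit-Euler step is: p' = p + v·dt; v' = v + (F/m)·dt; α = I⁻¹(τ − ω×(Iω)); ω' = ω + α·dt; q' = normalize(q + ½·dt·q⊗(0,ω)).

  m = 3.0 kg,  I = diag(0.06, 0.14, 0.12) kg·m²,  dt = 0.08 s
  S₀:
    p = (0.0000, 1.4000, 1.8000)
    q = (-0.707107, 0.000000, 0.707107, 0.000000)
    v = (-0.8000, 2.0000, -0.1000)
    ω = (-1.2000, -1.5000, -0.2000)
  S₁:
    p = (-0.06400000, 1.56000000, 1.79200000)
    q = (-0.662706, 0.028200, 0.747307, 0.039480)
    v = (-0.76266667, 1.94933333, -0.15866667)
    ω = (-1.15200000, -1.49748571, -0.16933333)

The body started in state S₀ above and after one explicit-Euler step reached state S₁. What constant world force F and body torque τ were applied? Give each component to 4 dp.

F = (1.4000, -1.9000, -2.2000)
τ = (0.0300, -0.0100, 0.1900)

v₁ − v₀ = (0.03733333, -0.05066667, -0.05866667)
m·(v₁−v₀)/dt = (1.4000, -1.9000, -2.2000)
ω₁ − ω₀ = (0.04800000, 0.00251429, 0.03066667)
I·α + gyro = (0.0300, -0.0100, 0.1900)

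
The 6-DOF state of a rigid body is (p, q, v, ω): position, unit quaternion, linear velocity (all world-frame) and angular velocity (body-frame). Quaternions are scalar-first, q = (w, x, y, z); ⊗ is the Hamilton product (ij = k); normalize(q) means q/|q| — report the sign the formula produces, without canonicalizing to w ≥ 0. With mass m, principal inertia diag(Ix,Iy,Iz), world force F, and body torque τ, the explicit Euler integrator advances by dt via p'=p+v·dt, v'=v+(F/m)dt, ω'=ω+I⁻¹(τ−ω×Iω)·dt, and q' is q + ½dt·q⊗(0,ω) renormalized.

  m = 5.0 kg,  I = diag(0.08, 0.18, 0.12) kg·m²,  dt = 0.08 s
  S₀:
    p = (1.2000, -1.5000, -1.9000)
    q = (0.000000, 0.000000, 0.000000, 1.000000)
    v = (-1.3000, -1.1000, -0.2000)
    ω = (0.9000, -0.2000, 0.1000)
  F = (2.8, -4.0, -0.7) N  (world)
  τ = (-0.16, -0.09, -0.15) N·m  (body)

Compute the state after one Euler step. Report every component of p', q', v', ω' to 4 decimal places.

p + v·dt = (1.0960, -1.5880, -1.9160)
new velocity v' = (-1.2552, -1.1640, -0.2112)
angular accel α = (-2.0150, -0.4800, -1.1000)
ω' = ω + α·dt = (0.7388, -0.2384, 0.0120)
Hamilton product q⊗(0,ω) = (-0.1000000, 0.2000000, 0.9000000, 0.0000000)
q' = normalize(q + ½dt·q⊗(0,ω)) = (-0.0040, 0.0080, 0.0360, 0.9993)

p' = (1.0960, -1.5880, -1.9160)
q' = (-0.0040, 0.0080, 0.0360, 0.9993)
v' = (-1.2552, -1.1640, -0.2112)
ω' = (0.7388, -0.2384, 0.0120)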